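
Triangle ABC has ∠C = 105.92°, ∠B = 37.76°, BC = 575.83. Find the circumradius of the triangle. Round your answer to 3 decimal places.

The third angle is ∠A = 180° − ∠B − ∠C = 36.32°.
Law of sines: CA = BC·sin B/sin A ≈ 595.33.
Law of sines: AB = BC·sin C/sin A ≈ 934.91.
Circumradius = BC/(2 sin A) ≈ 486.1.

R ≈ 486.101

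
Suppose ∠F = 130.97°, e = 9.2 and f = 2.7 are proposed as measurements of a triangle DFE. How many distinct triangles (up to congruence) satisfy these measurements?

e·sin F = 9.2·sin(130.97°) ≈ 6.946.
Since ∠F is not acute, a triangle exists only if f > e; here f ≤ e, so there is no triangle.

0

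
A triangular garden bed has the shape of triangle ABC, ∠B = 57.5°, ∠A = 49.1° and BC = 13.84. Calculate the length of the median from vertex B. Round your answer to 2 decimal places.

The third angle is ∠C = 180° − ∠A − ∠B = 73.40°.
Law of sines: CA = BC·sin B/sin A ≈ 15.443.
Law of sines: AB = BC·sin C/sin A ≈ 17.547.
Median from B: ½√(2·AB² + 2·BC² − CA²) ≈ 13.788.

m_B ≈ 13.79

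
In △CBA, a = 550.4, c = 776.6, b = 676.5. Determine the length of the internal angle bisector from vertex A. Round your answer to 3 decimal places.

t_A ≈ 670.816

By the law of cosines, cos A = (c² + b² − a²) / (2·c·b) ≈ 0.72122, so ∠A ≈ 43.84°.
The bisector from A has length 2·c·b·cos(∠A/2)/(c+b) ≈ 670.82.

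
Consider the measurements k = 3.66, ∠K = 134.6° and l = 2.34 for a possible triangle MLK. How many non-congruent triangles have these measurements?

1

l·sin K = 2.34·sin(134.6°) ≈ 1.666.
Since ∠K is not acute, a triangle exists only if k > l; here k > l, so there is exactly one triangle.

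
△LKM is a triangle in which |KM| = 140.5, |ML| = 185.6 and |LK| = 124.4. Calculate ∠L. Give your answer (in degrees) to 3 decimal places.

49.185

By the law of cosines, cos L = (|ML|² + |LK|² − |KM|²) / (2·|ML|·|LK|) ≈ 0.65362, so ∠L ≈ 49.18°.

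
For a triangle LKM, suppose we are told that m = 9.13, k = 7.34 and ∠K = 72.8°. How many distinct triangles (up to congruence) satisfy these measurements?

0

m·sin K = 9.13·sin(72.8°) ≈ 8.722.
Since k = 7.34 < 8.722 = m sin K, no triangle exists.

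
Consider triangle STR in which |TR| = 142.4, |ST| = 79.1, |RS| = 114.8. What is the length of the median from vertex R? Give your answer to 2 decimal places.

m_R ≈ 123.14

Median from R: ½√(2·|TR|² + 2·|RS|² − |ST|²) ≈ 123.14.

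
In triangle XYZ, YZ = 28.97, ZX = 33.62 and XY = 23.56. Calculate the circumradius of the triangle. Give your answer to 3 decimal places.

17.134

By the law of cosines, cos X = (ZX² + XY² − YZ²) / (2·ZX·XY) ≈ 0.53411, so ∠X ≈ 57.72°.
Circumradius = YZ/(2 sin X) ≈ 17.134.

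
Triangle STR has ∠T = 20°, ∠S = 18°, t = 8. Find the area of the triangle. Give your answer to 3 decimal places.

The third angle is ∠R = 180° − ∠S − ∠T = 142.00°.
Law of sines: s = t·sin S/sin T ≈ 7.228.
Law of sines: r = t·sin R/sin T ≈ 14.401.
Area = ½·t·s·sin R ≈ 17.8.

17.800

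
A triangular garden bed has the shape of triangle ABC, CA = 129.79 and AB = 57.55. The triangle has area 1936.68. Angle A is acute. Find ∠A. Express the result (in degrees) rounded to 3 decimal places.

∠A ≈ 31.236°

From area = ½·CA·AB·sin A, we get sin A = 2·area/(CA·AB) ≈ 0.51856.
Taking the acute solution, ∠A ≈ 31.24°.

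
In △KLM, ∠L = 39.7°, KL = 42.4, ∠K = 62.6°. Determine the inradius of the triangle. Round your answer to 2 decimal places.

9.60

The third angle is ∠M = 180° − ∠K − ∠L = 77.70°.
Law of sines: LM = KL·sin K/sin M ≈ 38.528.
Law of sines: MK = KL·sin L/sin M ≈ 27.72.
Area = ½·KL·LM·sin L ≈ 521.74.
Semiperimeter s = (38.528+27.72+42.4)/2 = 54.324.
Inradius = area/s = 521.74/54.324 ≈ 9.6042.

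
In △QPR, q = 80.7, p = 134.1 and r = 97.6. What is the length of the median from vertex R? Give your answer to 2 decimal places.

m_R ≈ 99.33

Median from R: ½√(2·q² + 2·p² − r²) ≈ 99.329.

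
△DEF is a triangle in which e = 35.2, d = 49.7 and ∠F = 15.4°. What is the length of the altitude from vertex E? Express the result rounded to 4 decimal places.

h_E ≈ 13.1981

By the law of cosines, f² = d² + e² − 2·d·e·cos F = 335.88, so f ≈ 18.327.
Area = ½·d·e·sin F ≈ 232.29.
The altitude from E has length 2·area/e ≈ 13.198.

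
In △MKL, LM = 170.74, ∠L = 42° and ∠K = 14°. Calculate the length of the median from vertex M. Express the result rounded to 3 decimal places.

The third angle is ∠M = 180° − ∠K − ∠L = 124.00°.
Law of sines: KL = LM·sin M/sin K ≈ 585.11.
Law of sines: MK = LM·sin L/sin K ≈ 472.25.
Median from M: ½√(2·LM² + 2·MK² − KL²) ≈ 201.24.

201.242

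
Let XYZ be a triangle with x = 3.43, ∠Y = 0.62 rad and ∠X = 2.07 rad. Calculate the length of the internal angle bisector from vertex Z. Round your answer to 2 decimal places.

t_Z ≈ 2.66

The third angle is ∠Z = π − ∠X − ∠Y = 0.452 rad.
Law of sines: y = x·sin Y/sin X ≈ 2.27.
Law of sines: z = x·sin Z/sin X ≈ 1.7049.
The bisector from Z has length 2·x·y·cos(∠Z/2)/(x+y) ≈ 2.6626.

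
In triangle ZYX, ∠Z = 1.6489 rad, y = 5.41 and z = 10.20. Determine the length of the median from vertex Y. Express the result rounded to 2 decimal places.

Law of sines: sin Y = y·sin Z/z ≈ 0.52878.
Since z ≥ y, only the acute value applies: ∠Y ≈ 0.5572 rad.
Then ∠X = π − ∠Z − ∠Y ≈ 0.9355 rad.
Law of sines gives x = z·sin X/sin Z ≈ 8.2353.
Median from Y: ½√(2·x² + 2·z² − y²) ≈ 8.8664.

8.87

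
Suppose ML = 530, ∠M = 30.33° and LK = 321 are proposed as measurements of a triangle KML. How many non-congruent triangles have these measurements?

ML·sin M = 530·sin(30.33°) ≈ 267.6.
Since ML sin M < LK < ML (267.6 < 321 < 530), two triangles exist.

2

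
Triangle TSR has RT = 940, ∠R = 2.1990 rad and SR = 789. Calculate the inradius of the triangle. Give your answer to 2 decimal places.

By the law of cosines, TS² = SR² + RT² − 2·SR·RT·cos R = 2.3779e+06, so TS ≈ 1542.
Area = ½·SR·RT·sin R ≈ 3.0003e+05.
Semiperimeter s = (789+940+1542)/2 = 1635.5.
Inradius = area/s = 3.0003e+05/1635.5 ≈ 183.45.

r ≈ 183.45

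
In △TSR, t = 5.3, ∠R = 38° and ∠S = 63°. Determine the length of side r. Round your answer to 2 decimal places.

3.32

The third angle is ∠T = 180° − ∠S − ∠R = 79.00°.
Law of sines: r = t·sin R/sin T ≈ 3.3241.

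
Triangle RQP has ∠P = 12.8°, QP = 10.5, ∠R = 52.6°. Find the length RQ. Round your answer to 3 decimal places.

The third angle is ∠Q = 180° − ∠P − ∠R = 114.60°.
Law of sines: RQ = QP·sin P/sin R ≈ 2.9283.

2.928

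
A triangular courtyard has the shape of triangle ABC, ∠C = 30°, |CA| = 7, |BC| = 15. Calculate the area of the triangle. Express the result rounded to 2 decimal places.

Area = ½·|BC|·|CA|·sin C ≈ 26.25.

area ≈ 26.25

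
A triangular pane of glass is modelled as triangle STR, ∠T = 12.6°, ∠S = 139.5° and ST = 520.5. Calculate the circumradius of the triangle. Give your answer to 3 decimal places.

556.173

The third angle is ∠R = 180° − ∠S − ∠T = 27.90°.
Law of sines: TR = ST·sin S/sin R ≈ 722.41.
Law of sines: RS = ST·sin T/sin R ≈ 242.65.
Circumradius = ST/(2 sin R) ≈ 556.17.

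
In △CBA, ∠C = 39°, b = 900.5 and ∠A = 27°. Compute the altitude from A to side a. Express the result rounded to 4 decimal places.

The third angle is ∠B = 180° − ∠A − ∠C = 114.00°.
Law of sines: c = b·sin C/sin B ≈ 620.33.
Law of sines: a = b·sin A/sin B ≈ 447.51.
Area = ½·b·c·sin A ≈ 1.268e+05.
The altitude from A has length 2·area/a ≈ 566.7.

h_A ≈ 566.7030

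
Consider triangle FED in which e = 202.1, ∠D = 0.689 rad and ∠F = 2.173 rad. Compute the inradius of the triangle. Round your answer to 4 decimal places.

The third angle is ∠E = π − ∠D − ∠F = 0.280 rad.
Law of sines: f = e·sin F/sin E ≈ 603.51.
Law of sines: d = e·sin D/sin E ≈ 465.6.
Area = ½·e·f·sin D ≈ 38772.
Semiperimeter s = (603.51+202.1+465.6)/2 = 635.61.
Inradius = area/s = 38772/635.61 ≈ 61.

r ≈ 61.0005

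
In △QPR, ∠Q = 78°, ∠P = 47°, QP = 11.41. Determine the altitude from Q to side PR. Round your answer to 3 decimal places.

The third angle is ∠R = 180° − ∠Q − ∠P = 55.00°.
Law of sines: PR = QP·sin Q/sin R ≈ 13.625.
Law of sines: RQ = QP·sin P/sin R ≈ 10.187.
Area = ½·QP·PR·sin P ≈ 56.847.
The altitude from Q has length 2·area/PR ≈ 8.3447.

h_Q ≈ 8.345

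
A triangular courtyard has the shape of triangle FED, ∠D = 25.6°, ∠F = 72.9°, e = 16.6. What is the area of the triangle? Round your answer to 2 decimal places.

area ≈ 57.53

The third angle is ∠E = 180° − ∠D − ∠F = 81.50°.
Law of sines: f = e·sin F/sin E ≈ 16.042.
Law of sines: d = e·sin D/sin E ≈ 7.2523.
Area = ½·e·f·sin D ≈ 57.533.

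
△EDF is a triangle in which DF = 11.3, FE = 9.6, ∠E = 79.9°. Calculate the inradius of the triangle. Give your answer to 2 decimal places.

Law of sines: sin D = FE·sin E/DF ≈ 0.83639.
Since DF ≥ FE, only the acute value applies: ∠D ≈ 56.76°.
Then ∠F = 180° − ∠E − ∠D ≈ 43.34°.
Law of sines gives ED = DF·sin F/sin E ≈ 7.8774.
Area = ½·DF·FE·sin F ≈ 37.226.
Semiperimeter s = (11.3+9.6+7.8774)/2 = 14.389.
Inradius = area/s = 37.226/14.389 ≈ 2.5871.

r ≈ 2.59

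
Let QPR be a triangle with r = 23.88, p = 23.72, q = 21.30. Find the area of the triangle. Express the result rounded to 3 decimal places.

Semiperimeter s = (21.3 + 23.72 + 23.88)/2 = 34.45.
Heron's formula: area = √(34.45·13.15·10.73·10.57) ≈ 226.67.

226.670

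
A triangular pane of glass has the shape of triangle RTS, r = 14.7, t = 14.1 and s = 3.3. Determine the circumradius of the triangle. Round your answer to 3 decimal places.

By the law of cosines, cos R = (t² + s² − r²) / (2·t·s) ≈ -0.06867, so ∠R ≈ 93.94°.
Circumradius = r/(2 sin R) ≈ 7.3674.

7.367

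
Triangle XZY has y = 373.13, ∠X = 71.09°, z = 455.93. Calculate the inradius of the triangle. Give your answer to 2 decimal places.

By the law of cosines, x² = z² + y² − 2·z·y·cos X = 2.3683e+05, so x ≈ 486.65.
Area = ½·z·y·sin X ≈ 80470.
Semiperimeter s = (486.65+455.93+373.13)/2 = 657.86.
Inradius = area/s = 80470/657.86 ≈ 122.32.

r ≈ 122.32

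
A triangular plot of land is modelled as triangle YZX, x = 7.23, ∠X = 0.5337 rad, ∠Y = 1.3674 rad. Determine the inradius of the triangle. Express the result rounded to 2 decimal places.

The third angle is ∠Z = π − ∠X − ∠Y = 1.2405 rad.
Law of sines: y = x·sin Y/sin X ≈ 13.919.
Law of sines: z = x·sin Z/sin X ≈ 13.444.
Area = ½·x·y·sin Z ≈ 47.598.
Semiperimeter s = (13.919+13.444+7.23)/2 = 17.296.
Inradius = area/s = 47.598/17.296 ≈ 2.7519.

r ≈ 2.75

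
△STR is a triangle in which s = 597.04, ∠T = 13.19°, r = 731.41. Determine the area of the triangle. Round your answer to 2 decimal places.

area ≈ 49821.14

Area = ½·r·s·sin T ≈ 49821.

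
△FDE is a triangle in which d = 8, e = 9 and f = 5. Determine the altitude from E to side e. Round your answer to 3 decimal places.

h_E ≈ 4.422

Semiperimeter s = (5 + 8 + 9)/2 = 11.
Heron's formula: area = √(11·6·3·2) ≈ 19.9.
The altitude from E has length 2·area/e ≈ 4.4222.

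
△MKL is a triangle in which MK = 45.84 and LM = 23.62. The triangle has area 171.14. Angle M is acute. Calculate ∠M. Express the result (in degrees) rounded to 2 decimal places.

From area = ½·LM·MK·sin M, we get sin M = 2·area/(LM·MK) ≈ 0.31612.
Taking the acute solution, ∠M ≈ 18.43°.

18.43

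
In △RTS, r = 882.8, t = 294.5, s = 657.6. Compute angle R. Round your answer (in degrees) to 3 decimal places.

∠R ≈ 132.199°

By the law of cosines, cos R = (t² + s² − r²) / (2·t·s) ≈ -0.67170, so ∠R ≈ 132.20°.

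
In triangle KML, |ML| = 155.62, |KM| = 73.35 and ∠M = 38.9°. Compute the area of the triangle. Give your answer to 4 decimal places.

Area = ½·|KM|·|ML|·sin M ≈ 3584.

3584.0134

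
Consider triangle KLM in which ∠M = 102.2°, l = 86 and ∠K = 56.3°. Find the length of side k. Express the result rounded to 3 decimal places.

The third angle is ∠L = 180° − ∠M − ∠K = 21.50°.
Law of sines: k = l·sin K/sin L ≈ 195.22.

195.219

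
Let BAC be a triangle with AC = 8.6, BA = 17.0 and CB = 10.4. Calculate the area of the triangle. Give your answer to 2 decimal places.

35.86

Semiperimeter s = (8.6 + 10.4 + 17)/2 = 18.
Heron's formula: area = √(18·9.4·7.6·1) ≈ 35.86.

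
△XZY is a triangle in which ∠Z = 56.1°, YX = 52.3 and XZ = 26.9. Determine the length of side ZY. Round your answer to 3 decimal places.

Law of sines: sin Y = XZ·sin Z/YX ≈ 0.42691.
Since YX ≥ XZ, only the acute value applies: ∠Y ≈ 25.27°.
Then ∠X = 180° − ∠Z − ∠Y ≈ 98.63°.
Law of sines gives ZY = YX·sin X/sin Z ≈ 62.298.

62.298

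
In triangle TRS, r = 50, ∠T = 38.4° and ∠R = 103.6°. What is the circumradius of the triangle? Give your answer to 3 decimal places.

The third angle is ∠S = 180° − ∠T − ∠R = 38.00°.
Law of sines: t = r·sin T/sin R ≈ 31.953.
Law of sines: s = r·sin S/sin R ≈ 31.671.
Circumradius = r/(2 sin R) ≈ 25.721.

25.721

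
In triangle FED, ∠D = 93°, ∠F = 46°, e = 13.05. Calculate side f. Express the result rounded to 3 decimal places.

14.309

The third angle is ∠E = 180° − ∠D − ∠F = 41.00°.
Law of sines: f = e·sin F/sin E ≈ 14.309.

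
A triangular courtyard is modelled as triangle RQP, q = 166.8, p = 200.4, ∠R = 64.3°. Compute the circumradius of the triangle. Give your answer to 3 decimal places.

109.569

By the law of cosines, r² = q² + p² − 2·q·p·cos R = 38991, so r ≈ 197.46.
Area = ½·q·p·sin R ≈ 15060.
Circumradius = r/(2 sin R) ≈ 109.57.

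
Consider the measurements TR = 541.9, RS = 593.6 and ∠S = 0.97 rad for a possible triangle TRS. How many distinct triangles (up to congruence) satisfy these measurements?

2

RS·sin S = 593.6·sin(0.97 rad) ≈ 489.7.
Since RS sin S < TR < RS (489.7 < 541.9 < 593.6), two triangles exist.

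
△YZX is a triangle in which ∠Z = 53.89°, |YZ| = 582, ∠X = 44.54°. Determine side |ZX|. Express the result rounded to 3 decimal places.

820.796

The third angle is ∠Y = 180° − ∠Z − ∠X = 81.57°.
Law of sines: |ZX| = |YZ|·sin Y/sin X ≈ 820.8.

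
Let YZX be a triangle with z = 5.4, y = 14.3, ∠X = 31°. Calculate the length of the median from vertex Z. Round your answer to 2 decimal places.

m_Z ≈ 12.07

By the law of cosines, x² = y² + z² − 2·y·z·cos X = 101.27, so x ≈ 10.063.
Median from Z: ½√(2·x² + 2·y² − z²) ≈ 12.066.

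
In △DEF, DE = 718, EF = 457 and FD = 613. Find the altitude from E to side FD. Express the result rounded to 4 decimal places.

Semiperimeter s = (457 + 613 + 718)/2 = 894.
Heron's formula: area = √(894·437·281·176) ≈ 1.39e+05.
The altitude from E has length 2·area/FD ≈ 453.51.

453.5117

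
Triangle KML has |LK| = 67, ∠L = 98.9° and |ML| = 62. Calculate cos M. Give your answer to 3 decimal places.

By the law of cosines, |KM|² = |ML|² + |LK|² − 2·|ML|·|LK|·cos L = 9618.3, so |KM| ≈ 98.073.
Law of cosines again: cos M = (|KM|² + |ML|² − |LK|²)/(2·|KM|·|ML|) ≈ 0.73787, so ∠M ≈ 42.45°.

0.738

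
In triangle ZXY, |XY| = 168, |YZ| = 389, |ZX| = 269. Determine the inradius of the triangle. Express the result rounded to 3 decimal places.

Semiperimeter s = (168 + 389 + 269)/2 = 413.
Heron's formula: area = √(413·245·24·144) ≈ 18700.
Inradius = area/s = 18700/413 ≈ 45.279.

45.279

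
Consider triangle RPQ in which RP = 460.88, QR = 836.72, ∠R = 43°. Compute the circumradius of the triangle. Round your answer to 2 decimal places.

By the law of cosines, PQ² = QR² + RP² − 2·QR·RP·cos R = 3.4845e+05, so PQ ≈ 590.3.
Area = ½·QR·RP·sin R ≈ 1.315e+05.
Circumradius = PQ/(2 sin R) ≈ 432.77.

432.77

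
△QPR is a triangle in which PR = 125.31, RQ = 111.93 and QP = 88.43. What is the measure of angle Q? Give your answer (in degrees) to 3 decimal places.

By the law of cosines, cos Q = (RQ² + QP² − PR²) / (2·RQ·QP) ≈ 0.23467, so ∠Q ≈ 76.43°.

∠Q ≈ 76.428°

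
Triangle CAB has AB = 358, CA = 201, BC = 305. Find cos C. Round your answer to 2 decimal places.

cos C ≈ 0.04

By the law of cosines, cos C = (BC² + CA² − AB²) / (2·BC·CA) ≈ 0.04292, so ∠C ≈ 87.54°.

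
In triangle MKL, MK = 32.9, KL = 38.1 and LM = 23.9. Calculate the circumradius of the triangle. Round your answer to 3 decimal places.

19.209

By the law of cosines, cos M = (LM² + MK² − KL²) / (2·LM·MK) ≈ 0.12845, so ∠M ≈ 82.62°.
Circumradius = KL/(2 sin M) ≈ 19.209.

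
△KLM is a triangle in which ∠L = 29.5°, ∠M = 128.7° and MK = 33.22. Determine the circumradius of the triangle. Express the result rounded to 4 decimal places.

The third angle is ∠K = 180° − ∠L − ∠M = 21.80°.
Law of sines: LM = MK·sin K/sin L ≈ 25.053.
Law of sines: KL = MK·sin M/sin L ≈ 52.65.
Circumradius = MK/(2 sin L) ≈ 33.731.

33.7311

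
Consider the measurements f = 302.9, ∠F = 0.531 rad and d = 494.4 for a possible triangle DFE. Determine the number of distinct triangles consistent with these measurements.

d·sin F = 494.4·sin(0.531 rad) ≈ 250.4.
Since d sin F < f < d (250.4 < 302.9 < 494.4), two triangles exist.

2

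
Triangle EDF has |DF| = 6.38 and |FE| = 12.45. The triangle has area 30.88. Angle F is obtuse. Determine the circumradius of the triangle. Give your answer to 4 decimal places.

R ≈ 11.0563

From area = ½·|DF|·|FE|·sin F, we get sin F = 2·area/(|DF|·|FE|) ≈ 0.77753.
Taking the obtuse solution, ∠F ≈ 128.97°.
Law of cosines then gives |ED| ≈ 17.193.
Circumradius = |ED|/(2 sin F) ≈ 11.056.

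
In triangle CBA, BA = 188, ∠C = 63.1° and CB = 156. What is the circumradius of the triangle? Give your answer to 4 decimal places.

R ≈ 105.4051

Law of sines: sin A = CB·sin C/BA ≈ 0.74000.
Since BA ≥ CB, only the acute value applies: ∠A ≈ 47.73°.
Then ∠B = 180° − ∠C − ∠A ≈ 69.17°.
Law of sines gives AC = BA·sin B/sin C ≈ 197.03.
Circumradius = BA/(2 sin C) ≈ 105.41.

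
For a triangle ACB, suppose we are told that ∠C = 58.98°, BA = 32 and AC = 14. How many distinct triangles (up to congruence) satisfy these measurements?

1

AC·sin C = 14·sin(58.98°) ≈ 12.
Since BA ≥ AC, exactly one triangle exists.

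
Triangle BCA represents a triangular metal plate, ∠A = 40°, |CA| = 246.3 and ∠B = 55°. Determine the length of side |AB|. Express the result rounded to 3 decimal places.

The third angle is ∠C = 180° − ∠A − ∠B = 85.00°.
Law of sines: |AB| = |CA|·sin C/sin B ≈ 299.53.

299.533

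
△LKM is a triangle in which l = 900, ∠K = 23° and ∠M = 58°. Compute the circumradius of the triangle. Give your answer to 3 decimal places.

The third angle is ∠L = 180° − ∠K − ∠M = 99.00°.
Law of sines: k = l·sin K/sin L ≈ 356.04.
Law of sines: m = l·sin M/sin L ≈ 772.76.
Circumradius = l/(2 sin L) ≈ 455.61.

R ≈ 455.609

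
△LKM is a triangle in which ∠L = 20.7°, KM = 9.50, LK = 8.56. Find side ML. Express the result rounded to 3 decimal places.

17.013

Law of sines: sin M = LK·sin L/KM ≈ 0.31850.
Since KM ≥ LK, only the acute value applies: ∠M ≈ 18.57°.
Then ∠K = 180° − ∠L − ∠M ≈ 140.73°.
Law of sines gives ML = KM·sin K/sin L ≈ 17.013.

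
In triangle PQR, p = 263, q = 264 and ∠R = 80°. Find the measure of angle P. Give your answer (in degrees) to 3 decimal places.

By the law of cosines, r² = p² + q² − 2·p·q·cos R = 1.1475e+05, so r ≈ 338.75.
Law of cosines again: cos P = (q² + r² − p²)/(2·q·r) ≈ 0.64452, so ∠P ≈ 49.87°.

49.870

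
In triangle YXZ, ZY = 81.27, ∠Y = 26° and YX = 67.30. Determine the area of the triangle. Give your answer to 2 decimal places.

Area = ½·ZY·YX·sin Y ≈ 1198.8.

1198.83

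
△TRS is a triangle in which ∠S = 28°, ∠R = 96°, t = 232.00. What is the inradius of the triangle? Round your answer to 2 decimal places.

The third angle is ∠T = 180° − ∠R − ∠S = 56.00°.
Law of sines: r = t·sin R/sin T ≈ 278.31.
Law of sines: s = t·sin S/sin T ≈ 131.38.
Area = ½·t·r·sin S ≈ 15156.
Semiperimeter p = (232+278.31+131.38)/2 = 320.84.
Inradius = area/p = 15156/320.84 ≈ 47.239.

47.24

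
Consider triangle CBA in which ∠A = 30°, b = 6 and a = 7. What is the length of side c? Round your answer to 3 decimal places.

Law of sines: sin B = b·sin A/a ≈ 0.42857.
Since a ≥ b, only the acute value applies: ∠B ≈ 25.38°.
Then ∠C = 180° − ∠A − ∠B ≈ 124.62°.
Law of sines gives c = a·sin C/sin A ≈ 11.521.

11.521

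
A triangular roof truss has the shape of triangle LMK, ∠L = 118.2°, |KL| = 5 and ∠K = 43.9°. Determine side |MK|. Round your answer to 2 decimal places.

14.34

The third angle is ∠M = 180° − ∠K − ∠L = 17.90°.
Law of sines: |MK| = |KL|·sin L/sin M ≈ 14.337.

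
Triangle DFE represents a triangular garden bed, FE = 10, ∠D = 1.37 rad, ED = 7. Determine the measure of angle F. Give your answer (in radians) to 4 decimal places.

Law of sines: sin F = ED·sin D/FE ≈ 0.68594.
Since FE ≥ ED, only the acute value applies: ∠F ≈ 0.756 rad.
Then ∠E = π − ∠D − ∠F ≈ 1.016 rad.

∠F ≈ 0.7559 rad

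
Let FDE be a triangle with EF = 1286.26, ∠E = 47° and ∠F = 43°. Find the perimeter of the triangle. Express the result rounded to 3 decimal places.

The third angle is ∠D = 180° − ∠E − ∠F = 90.00°.
Law of sines: DE = EF·sin F/sin D ≈ 877.23.
Law of sines: FD = EF·sin E/sin D ≈ 940.71.
Semiperimeter s = (877.23+1286.3+940.71)/2 = 1552.1.
Perimeter = 877.23 + 1286.3 + 940.71 = 3104.2.

3104.198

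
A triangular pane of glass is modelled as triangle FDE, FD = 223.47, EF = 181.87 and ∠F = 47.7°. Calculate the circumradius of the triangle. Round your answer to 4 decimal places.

By the law of cosines, DE² = EF² + FD² − 2·EF·FD·cos F = 28310, so DE ≈ 168.25.
Area = ½·EF·FD·sin F ≈ 15030.
Circumradius = DE/(2 sin F) ≈ 113.74.

113.7425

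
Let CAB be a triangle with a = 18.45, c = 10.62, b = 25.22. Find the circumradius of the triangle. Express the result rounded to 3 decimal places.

By the law of cosines, cos C = (a² + b² − c²) / (2·a·b) ≈ 0.92806, so ∠C ≈ 21.87°.
Circumradius = c/(2 sin C) ≈ 14.257.

R ≈ 14.257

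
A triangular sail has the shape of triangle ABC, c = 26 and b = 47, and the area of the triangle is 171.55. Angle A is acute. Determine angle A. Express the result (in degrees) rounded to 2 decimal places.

∠A ≈ 16.31°

From area = ½·b·c·sin A, we get sin A = 2·area/(b·c) ≈ 0.28077.
Taking the acute solution, ∠A ≈ 16.31°.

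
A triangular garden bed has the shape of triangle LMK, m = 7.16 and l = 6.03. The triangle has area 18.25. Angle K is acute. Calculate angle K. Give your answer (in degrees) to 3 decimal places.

From area = ½·l·m·sin K, we get sin K = 2·area/(l·m) ≈ 0.84540.
Taking the acute solution, ∠K ≈ 57.71°.

∠K ≈ 57.715°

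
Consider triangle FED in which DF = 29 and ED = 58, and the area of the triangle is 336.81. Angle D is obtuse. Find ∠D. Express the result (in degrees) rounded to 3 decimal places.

156.391

From area = ½·ED·DF·sin D, we get sin D = 2·area/(ED·DF) ≈ 0.40049.
Taking the obtuse solution, ∠D ≈ 156.39°.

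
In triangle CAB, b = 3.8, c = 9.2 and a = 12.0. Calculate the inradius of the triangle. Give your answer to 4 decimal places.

Semiperimeter s = (9.2 + 12 + 3.8)/2 = 12.5.
Heron's formula: area = √(12.5·3.3·0.5·8.7) ≈ 13.395.
Inradius = area/s = 13.395/12.5 ≈ 1.0716.

r ≈ 1.0716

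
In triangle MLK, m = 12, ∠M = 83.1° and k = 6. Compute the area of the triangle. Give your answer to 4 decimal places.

area ≈ 33.1723

Law of sines: sin K = k·sin M/m ≈ 0.49638.
Since m ≥ k, only the acute value applies: ∠K ≈ 29.76°.
Then ∠L = 180° − ∠M − ∠K ≈ 67.14°.
Law of sines gives l = m·sin L/sin M ≈ 11.138.
Area = ½·m·k·sin L ≈ 33.172.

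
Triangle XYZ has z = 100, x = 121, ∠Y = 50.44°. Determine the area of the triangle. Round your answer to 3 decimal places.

4664.296

Area = ½·z·x·sin Y ≈ 4664.3.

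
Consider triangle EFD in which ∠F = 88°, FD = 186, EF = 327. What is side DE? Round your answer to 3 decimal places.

370.513

By the law of cosines, DE² = EF² + FD² − 2·EF·FD·cos F = 1.3728e+05, so DE ≈ 370.51.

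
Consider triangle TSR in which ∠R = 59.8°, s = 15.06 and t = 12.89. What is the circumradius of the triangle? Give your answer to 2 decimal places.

8.13

By the law of cosines, r² = t² + s² − 2·t·s·cos R = 197.66, so r ≈ 14.059.
Area = ½·t·s·sin R ≈ 83.888.
Circumradius = r/(2 sin R) ≈ 8.1335.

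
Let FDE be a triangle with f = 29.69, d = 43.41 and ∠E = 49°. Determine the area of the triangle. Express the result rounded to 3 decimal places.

Area = ½·f·d·sin E ≈ 486.35.

area ≈ 486.351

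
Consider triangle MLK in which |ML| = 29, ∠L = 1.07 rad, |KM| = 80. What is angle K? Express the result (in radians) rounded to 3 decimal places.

Law of sines: sin K = |ML|·sin L/|KM| ≈ 0.31799.
Since |KM| ≥ |ML|, only the acute value applies: ∠K ≈ 0.324 rad.
Then ∠M = π − ∠L − ∠K ≈ 1.748 rad.

0.324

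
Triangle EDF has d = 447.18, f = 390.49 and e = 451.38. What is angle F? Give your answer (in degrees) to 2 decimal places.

∠F ≈ 51.51°

By the law of cosines, cos F = (e² + d² − f²) / (2·e·d) ≈ 0.62233, so ∠F ≈ 51.51°.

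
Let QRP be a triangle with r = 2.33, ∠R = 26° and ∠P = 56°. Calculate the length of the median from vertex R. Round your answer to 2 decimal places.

The third angle is ∠Q = 180° − ∠R − ∠P = 98.00°.
Law of sines: q = r·sin Q/sin R ≈ 5.2634.
Law of sines: p = r·sin P/sin R ≈ 4.4064.
Median from R: ½√(2·p² + 2·q² − r²) ≈ 4.712.

4.71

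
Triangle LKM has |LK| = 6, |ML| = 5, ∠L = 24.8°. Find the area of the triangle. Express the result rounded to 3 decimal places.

6.292

Area = ½·|ML|·|LK|·sin L ≈ 6.2918.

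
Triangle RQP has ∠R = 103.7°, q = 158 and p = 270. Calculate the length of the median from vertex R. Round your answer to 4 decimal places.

By the law of cosines, r² = q² + p² − 2·q·p·cos R = 1.1807e+05, so r ≈ 343.61.
Median from R: ½√(2·q² + 2·p² − r²) ≈ 139.34.

139.3350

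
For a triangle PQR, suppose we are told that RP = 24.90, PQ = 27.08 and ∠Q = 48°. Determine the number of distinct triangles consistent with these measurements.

PQ·sin Q = 27.08·sin(48°) ≈ 20.12.
Since PQ sin Q < RP < PQ (20.12 < 24.90 < 27.08), two triangles exist.

2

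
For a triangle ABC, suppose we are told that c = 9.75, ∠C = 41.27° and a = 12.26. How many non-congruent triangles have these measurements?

2

a·sin C = 12.26·sin(41.27°) ≈ 8.087.
Since a sin C < c < a (8.087 < 9.75 < 12.26), two triangles exist.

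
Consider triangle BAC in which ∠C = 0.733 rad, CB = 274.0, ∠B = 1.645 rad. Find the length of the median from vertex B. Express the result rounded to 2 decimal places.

The third angle is ∠A = π − ∠C − ∠B = 0.764 rad.
Law of sines: AC = CB·sin B/sin A ≈ 395.14.
Law of sines: BA = CB·sin C/sin A ≈ 265.12.
Median from B: ½√(2·CB² + 2·BA² − AC²) ≈ 183.43.

m_B ≈ 183.43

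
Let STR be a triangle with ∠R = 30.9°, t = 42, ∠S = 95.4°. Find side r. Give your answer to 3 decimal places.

The third angle is ∠T = 180° − ∠R − ∠S = 53.70°.
Law of sines: r = t·sin R/sin T ≈ 26.763.

26.763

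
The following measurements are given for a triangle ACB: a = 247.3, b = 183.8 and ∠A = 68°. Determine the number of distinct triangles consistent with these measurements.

b·sin A = 183.8·sin(68°) ≈ 170.4.
Since a ≥ b, exactly one triangle exists.

1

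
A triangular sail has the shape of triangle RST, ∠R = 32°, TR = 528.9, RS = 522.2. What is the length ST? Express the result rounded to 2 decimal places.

289.79

By the law of cosines, ST² = TR² + RS² − 2·TR·RS·cos R = 83981, so ST ≈ 289.79.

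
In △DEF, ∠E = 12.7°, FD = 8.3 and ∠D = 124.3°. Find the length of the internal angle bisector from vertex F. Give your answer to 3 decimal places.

The third angle is ∠F = 180° − ∠D − ∠E = 43.00°.
Law of sines: EF = FD·sin D/sin E ≈ 31.188.
Law of sines: DE = FD·sin F/sin E ≈ 25.748.
The bisector from F has length 2·EF·FD·cos(∠F/2)/(EF+FD) ≈ 12.199.

12.199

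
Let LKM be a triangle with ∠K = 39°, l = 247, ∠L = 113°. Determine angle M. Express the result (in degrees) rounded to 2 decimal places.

The third angle is ∠M = 180° − ∠L − ∠K = 28.00°.

∠M ≈ 28.00°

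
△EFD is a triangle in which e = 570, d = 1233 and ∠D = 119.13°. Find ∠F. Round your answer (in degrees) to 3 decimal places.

Law of sines: sin E = e·sin D/d ≈ 0.40382.
Since d ≥ e, only the acute value applies: ∠E ≈ 23.82°.
Then ∠F = 180° − ∠D − ∠E ≈ 37.05°.

∠F ≈ 37.053°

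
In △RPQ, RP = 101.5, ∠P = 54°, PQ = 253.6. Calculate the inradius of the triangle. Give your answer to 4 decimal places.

36.8113

By the law of cosines, QR² = RP² + PQ² − 2·RP·PQ·cos P = 44356, so QR ≈ 210.61.
Area = ½·RP·PQ·sin P ≈ 10412.
Semiperimeter s = (253.6+210.61+101.5)/2 = 282.85.
Inradius = area/s = 10412/282.85 ≈ 36.811.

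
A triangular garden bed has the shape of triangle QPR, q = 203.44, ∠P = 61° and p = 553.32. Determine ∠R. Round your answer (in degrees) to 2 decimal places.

Law of sines: sin Q = q·sin P/p ≈ 0.32157.
Since p ≥ q, only the acute value applies: ∠Q ≈ 18.76°.
Then ∠R = 180° − ∠P − ∠Q ≈ 100.24°.

∠R ≈ 100.24°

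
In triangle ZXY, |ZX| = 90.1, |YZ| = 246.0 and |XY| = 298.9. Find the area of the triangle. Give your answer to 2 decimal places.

9798.88

Semiperimeter s = (298.9 + 246 + 90.1)/2 = 317.5.
Heron's formula: area = √(317.5·18.6·71.5·227.4) ≈ 9798.9.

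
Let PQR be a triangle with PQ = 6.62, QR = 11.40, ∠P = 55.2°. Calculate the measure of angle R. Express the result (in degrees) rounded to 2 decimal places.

Law of sines: sin R = PQ·sin P/QR ≈ 0.47684.
Since QR ≥ PQ, only the acute value applies: ∠R ≈ 28.48°.
Then ∠Q = 180° − ∠P − ∠R ≈ 96.32°.

28.48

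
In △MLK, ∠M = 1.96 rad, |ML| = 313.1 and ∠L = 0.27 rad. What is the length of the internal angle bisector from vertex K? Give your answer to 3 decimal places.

The third angle is ∠K = π − ∠M − ∠L = 0.912 rad.
Law of sines: |LK| = |ML|·sin M/sin K ≈ 366.47.
Law of sines: |KM| = |ML|·sin L/sin K ≈ 105.65.
The bisector from K has length 2·|LK|·|KM|·cos(∠K/2)/(|LK|+|KM|) ≈ 147.27.

147.270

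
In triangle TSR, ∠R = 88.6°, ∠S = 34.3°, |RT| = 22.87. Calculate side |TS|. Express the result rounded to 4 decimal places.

40.5716

The third angle is ∠T = 180° − ∠S − ∠R = 57.10°.
Law of sines: |TS| = |RT|·sin R/sin S ≈ 40.572.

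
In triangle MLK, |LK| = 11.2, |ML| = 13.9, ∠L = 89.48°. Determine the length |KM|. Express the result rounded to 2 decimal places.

By the law of cosines, |KM|² = |ML|² + |LK|² − 2·|ML|·|LK|·cos L = 315.82, so |KM| ≈ 17.771.

17.77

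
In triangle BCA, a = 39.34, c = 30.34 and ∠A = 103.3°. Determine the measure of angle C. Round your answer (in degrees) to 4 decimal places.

Law of sines: sin C = c·sin A/a ≈ 0.75054.
Since a ≥ c, only the acute value applies: ∠C ≈ 48.64°.
Then ∠B = 180° − ∠A − ∠C ≈ 28.06°.

48.6372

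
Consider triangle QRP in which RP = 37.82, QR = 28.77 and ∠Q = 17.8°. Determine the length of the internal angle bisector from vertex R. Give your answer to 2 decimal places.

t_R ≈ 8.80

Law of sines: sin P = QR·sin Q/RP ≈ 0.23255.
Since RP ≥ QR, only the acute value applies: ∠P ≈ 13.45°.
Then ∠R = 180° − ∠Q − ∠P ≈ 148.75°.
Law of sines gives PQ = RP·sin R/sin Q ≈ 64.176.
The bisector from R has length 2·QR·RP·cos(∠R/2)/(QR+RP) ≈ 8.8012.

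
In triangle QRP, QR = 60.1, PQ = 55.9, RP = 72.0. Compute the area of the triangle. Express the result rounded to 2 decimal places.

area ≈ 1634.32

Semiperimeter s = (72 + 55.9 + 60.1)/2 = 94.
Heron's formula: area = √(94·22·38.1·33.9) ≈ 1634.3.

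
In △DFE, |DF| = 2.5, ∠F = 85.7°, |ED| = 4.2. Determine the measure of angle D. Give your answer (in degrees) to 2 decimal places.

Law of sines: sin E = |DF|·sin F/|ED| ≈ 0.59356.
Since |ED| ≥ |DF|, only the acute value applies: ∠E ≈ 36.41°.
Then ∠D = 180° − ∠F − ∠E ≈ 57.89°.

∠D ≈ 57.89°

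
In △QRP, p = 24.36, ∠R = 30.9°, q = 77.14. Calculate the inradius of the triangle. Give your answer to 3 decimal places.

6.065

By the law of cosines, r² = p² + q² − 2·p·q·cos R = 3319.2, so r ≈ 57.612.
Area = ½·p·q·sin R ≈ 482.51.
Semiperimeter s = (77.14+57.612+24.36)/2 = 79.556.
Inradius = area/s = 482.51/79.556 ≈ 6.065.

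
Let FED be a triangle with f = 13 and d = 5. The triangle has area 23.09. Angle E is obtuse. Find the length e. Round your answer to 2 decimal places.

From area = ½·d·f·sin E, we get sin E = 2·area/(d·f) ≈ 0.71046.
Taking the obtuse solution, ∠E ≈ 134.73°.
Law of cosines then gives e ≈ 16.896.

16.90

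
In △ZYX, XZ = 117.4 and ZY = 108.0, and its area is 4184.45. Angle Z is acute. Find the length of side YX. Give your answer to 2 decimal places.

79.98

From area = ½·XZ·ZY·sin Z, we get sin Z = 2·area/(XZ·ZY) ≈ 0.66005.
Taking the acute solution, ∠Z ≈ 41.30°.
Law of cosines then gives YX ≈ 79.981.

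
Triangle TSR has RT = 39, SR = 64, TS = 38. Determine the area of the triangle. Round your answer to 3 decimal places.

684.933

Semiperimeter s = (64 + 39 + 38)/2 = 70.5.
Heron's formula: area = √(70.5·6.5·31.5·32.5) ≈ 684.93.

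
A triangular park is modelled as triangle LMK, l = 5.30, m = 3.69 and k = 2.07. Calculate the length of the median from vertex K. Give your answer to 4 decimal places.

4.4477

Median from K: ½√(2·l² + 2·m² − k²) ≈ 4.4477.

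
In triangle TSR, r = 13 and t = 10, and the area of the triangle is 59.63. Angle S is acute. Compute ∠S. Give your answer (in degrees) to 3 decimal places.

From area = ½·r·t·sin S, we get sin S = 2·area/(r·t) ≈ 0.91738.
Taking the acute solution, ∠S ≈ 66.55°.

∠S ≈ 66.547°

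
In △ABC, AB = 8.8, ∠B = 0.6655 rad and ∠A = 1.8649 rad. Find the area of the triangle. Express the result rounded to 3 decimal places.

The third angle is ∠C = π − ∠A − ∠B = 0.6112 rad.
Law of sines: BC = AB·sin A/sin C ≈ 14.677.
Law of sines: CA = AB·sin B/sin C ≈ 9.4687.
Area = ½·AB·BC·sin B ≈ 39.874.

39.874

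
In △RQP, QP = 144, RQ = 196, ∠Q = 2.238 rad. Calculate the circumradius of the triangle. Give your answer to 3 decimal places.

195.230

By the law of cosines, PR² = RQ² + QP² − 2·RQ·QP·cos Q = 94082, so PR ≈ 306.73.
Area = ½·RQ·QP·sin Q ≈ 11086.
Circumradius = PR/(2 sin Q) ≈ 195.23.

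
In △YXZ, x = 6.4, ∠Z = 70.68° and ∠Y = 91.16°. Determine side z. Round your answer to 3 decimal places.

The third angle is ∠X = 180° − ∠Z − ∠Y = 18.16°.
Law of sines: z = x·sin Z/sin X ≈ 19.378.

19.378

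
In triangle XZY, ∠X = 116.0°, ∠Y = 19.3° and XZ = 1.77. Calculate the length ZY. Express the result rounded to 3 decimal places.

The third angle is ∠Z = 180° − ∠Y − ∠X = 44.70°.
Law of sines: ZY = XZ·sin X/sin Y ≈ 4.8133.

4.813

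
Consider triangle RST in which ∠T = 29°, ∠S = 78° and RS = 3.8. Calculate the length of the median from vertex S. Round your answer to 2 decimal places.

The third angle is ∠R = 180° − ∠S − ∠T = 73.00°.
Law of sines: ST = RS·sin R/sin T ≈ 7.4956.
Law of sines: TR = RS·sin S/sin T ≈ 7.6668.
Median from S: ½√(2·RS² + 2·ST² − TR²) ≈ 4.5406.

m_S ≈ 4.54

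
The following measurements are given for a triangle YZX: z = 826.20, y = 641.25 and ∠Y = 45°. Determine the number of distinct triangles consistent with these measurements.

2

z·sin Y = 826.20·sin(45°) ≈ 584.2.
Since z sin Y < y < z (584.2 < 641.25 < 826.20), two triangles exist.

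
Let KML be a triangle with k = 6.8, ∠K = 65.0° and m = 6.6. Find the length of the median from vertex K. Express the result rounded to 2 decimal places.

m_K ≈ 5.33

Law of sines: sin M = m·sin K/k ≈ 0.87965.
Since k ≥ m, only the acute value applies: ∠M ≈ 61.60°.
Then ∠L = 180° − ∠K − ∠M ≈ 53.40°.
Law of sines gives l = k·sin L/sin K ≈ 6.0235.
Median from K: ½√(2·m² + 2·l² − k²) ≈ 5.3255.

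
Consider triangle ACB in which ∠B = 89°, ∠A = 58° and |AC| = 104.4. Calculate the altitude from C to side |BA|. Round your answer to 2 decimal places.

The third angle is ∠C = 180° − ∠B − ∠A = 33.00°.
Law of sines: |CB| = |AC|·sin A/sin B ≈ 88.55.
Law of sines: |BA| = |AC|·sin C/sin B ≈ 56.869.
Area = ½·|AC|·|CB|·sin C ≈ 2517.5.
The altitude from C has length 2·area/|BA| ≈ 88.536.

88.54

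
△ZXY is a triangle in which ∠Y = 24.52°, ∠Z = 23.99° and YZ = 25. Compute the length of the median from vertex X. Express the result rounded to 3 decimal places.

m_X ≈ 5.634

The third angle is ∠X = 180° − ∠Y − ∠Z = 131.49°.
Law of sines: XY = YZ·sin Z/sin X ≈ 13.569.
Law of sines: ZX = YZ·sin Y/sin X ≈ 13.851.
Median from X: ½√(2·ZX² + 2·XY² − YZ²) ≈ 5.6336.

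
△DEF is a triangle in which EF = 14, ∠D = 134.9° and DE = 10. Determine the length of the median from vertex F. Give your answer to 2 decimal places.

Law of sines: sin F = DE·sin D/EF ≈ 0.50596.
Since EF ≥ DE, only the acute value applies: ∠F ≈ 30.39°.
Then ∠E = 180° − ∠D − ∠F ≈ 14.71°.
Law of sines gives FD = EF·sin E/sin D ≈ 5.0171.
Median from F: ½√(2·EF² + 2·FD² − DE²) ≈ 9.2513.

9.25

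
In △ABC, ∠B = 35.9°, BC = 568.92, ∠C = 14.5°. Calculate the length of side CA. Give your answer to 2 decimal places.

The third angle is ∠A = 180° − ∠B − ∠C = 129.60°.
Law of sines: CA = BC·sin B/sin A ≈ 432.96.

432.96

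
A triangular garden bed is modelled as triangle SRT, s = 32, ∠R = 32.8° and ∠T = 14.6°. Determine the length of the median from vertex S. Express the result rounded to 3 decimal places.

The third angle is ∠S = 180° − ∠R − ∠T = 132.60°.
Law of sines: r = s·sin R/sin S ≈ 23.549.
Law of sines: t = s·sin T/sin S ≈ 10.958.
Median from S: ½√(2·r² + 2·t² − s²) ≈ 9.0182.

9.018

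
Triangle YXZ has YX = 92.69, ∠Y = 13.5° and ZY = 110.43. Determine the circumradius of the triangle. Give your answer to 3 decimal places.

By the law of cosines, XZ² = ZY² + YX² − 2·ZY·YX·cos Y = 880.34, so XZ ≈ 29.67.
Area = ½·ZY·YX·sin Y ≈ 1194.7.
Circumradius = XZ/(2 sin Y) ≈ 63.549.

R ≈ 63.549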